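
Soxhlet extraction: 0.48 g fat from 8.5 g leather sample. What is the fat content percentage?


5.6%


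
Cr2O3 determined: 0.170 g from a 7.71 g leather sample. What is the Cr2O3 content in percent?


2.20%


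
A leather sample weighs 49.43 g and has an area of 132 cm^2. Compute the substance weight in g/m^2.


Substance weight = mass / area x 10000
SW = 49.43 / 132 x 10000
SW = 3744.7 g/m^2


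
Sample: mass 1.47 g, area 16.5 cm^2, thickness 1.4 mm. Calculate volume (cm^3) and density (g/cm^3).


Thickness in cm = 1.4 / 10 = 0.14 cm
Volume = 16.5 x 0.14 = 2.310 cm^3
Density = 1.47 / 2.310 = 0.636 g/cm^3


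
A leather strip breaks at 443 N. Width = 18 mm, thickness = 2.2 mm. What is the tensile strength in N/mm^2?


11.19 N/mm^2


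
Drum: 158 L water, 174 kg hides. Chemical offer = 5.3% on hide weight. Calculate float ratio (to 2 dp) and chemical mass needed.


Float ratio = 0.91
Chemical needed = 9.222 kg

Float ratio = 158 / 174 = 0.91
Chemical = 174 x 5.3 / 100 = 9.222 kg


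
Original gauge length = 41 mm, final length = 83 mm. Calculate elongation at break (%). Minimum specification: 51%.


Extension = 83 - 41 = 42 mm
Elongation = 42 / 41 x 100 = 102.4%
Minimum required: 51%
Meets specification: Yes


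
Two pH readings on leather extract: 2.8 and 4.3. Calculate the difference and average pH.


Difference = 1.5
Average pH = 3.55

Difference = |2.8 - 4.3| = 1.5
Average = (2.8 + 4.3) / 2 = 3.55


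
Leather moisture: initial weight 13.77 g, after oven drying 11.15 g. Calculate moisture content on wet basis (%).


Moisture = 13.77 - 11.15 = 2.62 g
MC = 2.62 / 13.77 x 100 = 19.0%


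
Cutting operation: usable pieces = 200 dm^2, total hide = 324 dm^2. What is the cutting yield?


Yield = usable / total x 100
Yield = 200 / 324 x 100 = 61.7%


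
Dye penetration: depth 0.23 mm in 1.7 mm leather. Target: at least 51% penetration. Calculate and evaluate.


Penetration = 0.23 / 1.7 x 100 = 13.5%
Target: 51%
Meets target: No


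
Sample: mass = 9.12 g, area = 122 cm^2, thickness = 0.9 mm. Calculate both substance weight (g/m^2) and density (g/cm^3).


Substance weight = 747.5 g/m^2
Density = 0.831 g/cm^3


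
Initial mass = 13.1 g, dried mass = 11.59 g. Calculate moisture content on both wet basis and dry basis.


Wet basis = 11.5%
Dry basis = 13.0%

Moisture lost = 13.1 - 11.59 = 1.51 g
Wet basis MC = 1.51 / 13.1 x 100 = 11.5%
Dry basis MC = 1.51 / 11.59 x 100 = 13.0%


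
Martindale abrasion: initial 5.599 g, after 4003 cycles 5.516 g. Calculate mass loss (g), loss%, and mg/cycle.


Mass loss = 0.083 g
Loss = 1.48%
Rate = 0.021 mg/cycle


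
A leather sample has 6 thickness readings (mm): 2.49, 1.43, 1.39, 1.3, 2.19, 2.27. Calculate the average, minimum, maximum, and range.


Average = 1.85 mm
Min = 1.3 mm
Max = 2.49 mm
Range = 1.19 mm

Sum = 11.07
Average = 11.07 / 6 = 1.85 mm
Minimum = 1.3 mm
Maximum = 2.49 mm
Range = 2.49 - 1.3 = 1.19 mm


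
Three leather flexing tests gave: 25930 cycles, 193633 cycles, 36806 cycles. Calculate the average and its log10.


Average = (25930 + 193633 + 36806) / 3 = 85456 cycles
log10(85456) = 4.93


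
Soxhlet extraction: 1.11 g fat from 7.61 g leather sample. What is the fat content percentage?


Fat content = 1.11 / 7.61 x 100
Fat = 14.6%


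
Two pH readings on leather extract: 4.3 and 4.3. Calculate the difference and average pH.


Difference = |4.3 - 4.3| = 0.0
Average = (4.3 + 4.3) / 2 = 4.30


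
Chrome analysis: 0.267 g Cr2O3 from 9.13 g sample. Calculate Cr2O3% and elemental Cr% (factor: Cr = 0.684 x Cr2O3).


Cr2O3% = 0.267 / 9.13 x 100 = 2.92%
Cr% = 2.92 x 0.684 = 2.00%


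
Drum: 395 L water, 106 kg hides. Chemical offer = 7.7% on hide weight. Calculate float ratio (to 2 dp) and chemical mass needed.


Float ratio = 395 / 106 = 3.73
Chemical = 106 x 7.7 / 100 = 8.162 kg


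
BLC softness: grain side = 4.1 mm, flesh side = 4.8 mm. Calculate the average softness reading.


4.45 mm

Average = (4.1 + 4.8) / 2
Average = 4.45 mm


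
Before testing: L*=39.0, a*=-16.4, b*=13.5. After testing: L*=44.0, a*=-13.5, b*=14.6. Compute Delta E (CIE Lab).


dL = 44.0 - 39.0 = 5.0
da = -13.5 - (-16.4) = 2.9
db = 14.6 - 13.5 = 1.1
dE = sqrt((5.0)^2 + (2.9)^2 + (1.1)^2) = 5.88


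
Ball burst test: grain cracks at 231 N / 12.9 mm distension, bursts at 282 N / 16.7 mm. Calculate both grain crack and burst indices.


Crack index = 17.9 N/mm
Burst index = 16.9 N/mm


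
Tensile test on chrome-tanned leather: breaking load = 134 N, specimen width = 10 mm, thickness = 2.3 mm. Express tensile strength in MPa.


Cross-section = 10 x 2.3 = 23.0 mm^2
TS = 134 / 23.0 = 5.83 MPa
(1 N/mm^2 = 1 MPa)


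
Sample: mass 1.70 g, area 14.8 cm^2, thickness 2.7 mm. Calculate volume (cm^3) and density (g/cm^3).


Thickness in cm = 2.7 / 10 = 0.27 cm
Volume = 14.8 x 0.27 = 3.996 cm^3
Density = 1.70 / 3.996 = 0.425 g/cm^3


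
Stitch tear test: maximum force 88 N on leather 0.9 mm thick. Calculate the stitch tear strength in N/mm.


Stitch tear strength = force / thickness
STS = 88 / 0.9 = 97.8 N/mm


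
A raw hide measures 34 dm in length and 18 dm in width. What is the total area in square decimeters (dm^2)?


Area = length x width
Area = 34 x 18 = 612 dm^2


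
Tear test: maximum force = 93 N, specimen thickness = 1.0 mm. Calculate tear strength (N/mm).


Tear strength = force / thickness
Tear = 93 / 1.0 = 93.0 N/mm


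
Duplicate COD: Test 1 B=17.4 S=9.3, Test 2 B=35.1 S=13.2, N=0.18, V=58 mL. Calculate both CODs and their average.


COD1 = (17.4 - 9.3) x 0.18 x 8000 / 58 = 201.1 mg/L
COD2 = (35.1 - 13.2) x 0.18 x 8000 / 58 = 543.7 mg/L
Average = (201.1 + 543.7) / 2 = 372.4 mg/L


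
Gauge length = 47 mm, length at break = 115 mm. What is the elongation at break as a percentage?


Extension = 115 - 47 = 68 mm
Elongation = 68 / 47 x 100 = 144.7%


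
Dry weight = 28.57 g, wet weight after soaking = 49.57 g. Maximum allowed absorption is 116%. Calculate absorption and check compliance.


WA = (49.57 - 28.57) / 28.57 x 100 = 73.5%
Maximum allowed: 116%
Compliant: Yes


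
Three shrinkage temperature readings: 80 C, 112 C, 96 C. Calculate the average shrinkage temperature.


Average = (80 + 112 + 96) / 3
Average = 288 / 3 = 96.0 C


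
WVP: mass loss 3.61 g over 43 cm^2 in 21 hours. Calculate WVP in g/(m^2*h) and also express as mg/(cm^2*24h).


WVP = 3.61 / (43 x 21) x 10000 = 39.98 g/(m^2*h)
Mass loss in mg = 3.61 x 1000 = 3610 mg
Per cm^2 per 24h in mg: 3610 x 24 / (43 x 21) = 86640 / 903 = 95.95 mg/(cm^2*24h)


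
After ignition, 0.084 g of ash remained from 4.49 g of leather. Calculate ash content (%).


Ash% = 0.084 / 4.49 x 100
Ash% = 1.87%


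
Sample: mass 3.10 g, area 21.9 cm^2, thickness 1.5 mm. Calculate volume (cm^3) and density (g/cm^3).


Thickness in cm = 1.5 / 10 = 0.15 cm
Volume = 21.9 x 0.15 = 3.285 cm^3
Density = 3.10 / 3.285 = 0.944 g/cm^3


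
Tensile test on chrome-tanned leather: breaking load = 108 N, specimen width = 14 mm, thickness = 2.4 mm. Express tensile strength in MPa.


3.21 MPa

Cross-section = 14 x 2.4 = 33.6 mm^2
TS = 108 / 33.6 = 3.21 MPa
(1 N/mm^2 = 1 MPa)


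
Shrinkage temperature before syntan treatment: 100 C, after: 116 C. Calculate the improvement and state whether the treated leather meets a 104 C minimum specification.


Improvement = 116 - 100 = 16 C
Spec check: 116 C >= 104 C? Yes


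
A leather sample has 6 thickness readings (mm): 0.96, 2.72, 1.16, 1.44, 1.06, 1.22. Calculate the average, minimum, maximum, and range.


Sum = 8.56
Average = 8.56 / 6 = 1.43 mm
Minimum = 0.96 mm
Maximum = 2.72 mm
Range = 2.72 - 0.96 = 1.76 mm


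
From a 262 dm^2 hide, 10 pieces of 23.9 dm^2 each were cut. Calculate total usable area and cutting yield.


Usable area = 239.0 dm^2
Yield = 91.2%


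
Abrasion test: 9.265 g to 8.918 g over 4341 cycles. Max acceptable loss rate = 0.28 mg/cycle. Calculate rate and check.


Rate = 0.080 mg/cycle
Passes: Yes

Loss = 9.265 - 8.918 = 0.347 g
Rate = 0.347 g / 4341 cycles x 1000 = 0.080 mg/cycle
Max = 0.28 mg/cycle
Passes: Yes


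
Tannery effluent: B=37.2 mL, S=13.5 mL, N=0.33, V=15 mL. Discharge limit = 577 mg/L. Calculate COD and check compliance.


COD = (37.2 - 13.5) x 0.33 x 8000 / 15 = 4171.2 mg/L
Limit: 577 mg/L
Compliant: No


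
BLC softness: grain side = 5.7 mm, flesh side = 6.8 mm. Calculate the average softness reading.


Average = (5.7 + 6.8) / 2
Average = 6.25 mm


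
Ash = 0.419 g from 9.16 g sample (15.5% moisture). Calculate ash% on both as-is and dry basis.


As-is ash = 4.57%
Dry-basis ash = 5.41%

As-is ash% = 0.419 / 9.16 x 100 = 4.57%
Dry mass = 9.16 x (100 - 15.5) / 100 = 7.7402 g
Dry-basis ash% = 0.419 / 7.7402 x 100 = 5.41%


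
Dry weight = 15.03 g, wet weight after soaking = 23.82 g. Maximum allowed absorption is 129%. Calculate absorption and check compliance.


Absorption = 58.5%
Compliant: Yes

WA = (23.82 - 15.03) / 15.03 x 100 = 58.5%
Maximum allowed: 129%
Compliant: Yes


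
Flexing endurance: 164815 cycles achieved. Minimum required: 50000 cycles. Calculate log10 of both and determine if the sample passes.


Achieved: log10 = 5.22
Required: log10 = 4.70
Passes: Yes

log10(164815) = 5.22
log10(50000) = 4.70
Passes: Yes


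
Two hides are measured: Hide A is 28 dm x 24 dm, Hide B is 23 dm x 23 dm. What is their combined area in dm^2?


Hide A area = 28 x 24 = 672 dm^2
Hide B area = 23 x 23 = 529 dm^2
Total = 672 + 529 = 1201 dm^2


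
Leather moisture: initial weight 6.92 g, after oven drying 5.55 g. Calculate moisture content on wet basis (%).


19.8%

Moisture = 6.92 - 5.55 = 1.37 g
MC = 1.37 / 6.92 x 100 = 19.8%


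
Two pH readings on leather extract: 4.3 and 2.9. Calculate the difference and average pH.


Difference = |4.3 - 2.9| = 1.4
Average = (4.3 + 2.9) / 2 = 3.60


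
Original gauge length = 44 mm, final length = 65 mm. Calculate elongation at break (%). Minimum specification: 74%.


Elongation = 47.7%
Meets spec: No

Extension = 65 - 44 = 21 mm
Elongation = 21 / 44 x 100 = 47.7%
Minimum required: 74%
Meets specification: No


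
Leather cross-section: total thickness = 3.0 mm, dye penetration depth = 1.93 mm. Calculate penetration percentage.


64.3%

Penetration% = 1.93 / 3.0 x 100
Penetration = 64.3%


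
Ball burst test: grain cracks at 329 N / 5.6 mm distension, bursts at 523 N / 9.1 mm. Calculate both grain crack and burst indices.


Crack index = 329 / 5.6 = 58.8 N/mm
Burst index = 523 / 9.1 = 57.5 N/mm


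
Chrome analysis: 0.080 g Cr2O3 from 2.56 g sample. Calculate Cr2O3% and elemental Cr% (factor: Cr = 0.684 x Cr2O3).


Cr2O3 = 3.13%
Cr = 2.14%


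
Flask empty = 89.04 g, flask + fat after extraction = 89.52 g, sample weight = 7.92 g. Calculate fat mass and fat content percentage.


Fat mass = 89.52 - 89.04 = 0.48 g
Fat% = 0.48 / 7.92 x 100 = 6.1%


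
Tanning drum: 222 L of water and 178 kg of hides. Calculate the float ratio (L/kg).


1.2

Float ratio = water / hide weight
Ratio = 222 / 178 = 1.2


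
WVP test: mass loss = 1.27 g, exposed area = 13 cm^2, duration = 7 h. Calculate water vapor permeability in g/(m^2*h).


WVP = mass_loss / (area x time) x 10000
WVP = 1.27 / (13 x 7) x 10000
WVP = 1.27 / 91 x 10000 = 139.56 g/(m^2*h)


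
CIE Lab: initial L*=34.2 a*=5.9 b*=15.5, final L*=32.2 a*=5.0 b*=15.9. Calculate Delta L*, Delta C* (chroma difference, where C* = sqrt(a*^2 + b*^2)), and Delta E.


Delta L* = 32.2 - 34.2 = -2.0
C1* = sqrt((5.9)^2 + (15.5)^2) = 16.585
C2* = sqrt((5.0)^2 + (15.9)^2) = 16.668
Delta C* = 16.668 - 16.585 = 0.08
Delta E = sqrt((-2.0)^2 + (-0.9)^2 + (0.4)^2) = 2.23


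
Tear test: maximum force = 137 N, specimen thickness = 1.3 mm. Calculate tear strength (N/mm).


105.4 N/mm

Tear strength = force / thickness
Tear = 137 / 1.3 = 105.4 N/mm


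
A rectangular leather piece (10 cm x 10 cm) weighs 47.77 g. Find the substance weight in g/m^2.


4777.0 g/m^2

Area = 10 x 10 = 100 cm^2
SW = 47.77 / 100 x 10000 = 4777.0 g/m^2


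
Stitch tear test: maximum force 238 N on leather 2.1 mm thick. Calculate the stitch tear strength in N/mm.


Stitch tear strength = force / thickness
STS = 238 / 2.1 = 113.3 N/mm


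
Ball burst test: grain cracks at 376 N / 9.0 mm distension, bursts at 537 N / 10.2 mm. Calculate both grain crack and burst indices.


Crack index = 376 / 9.0 = 41.8 N/mm
Burst index = 537 / 10.2 = 52.6 N/mm


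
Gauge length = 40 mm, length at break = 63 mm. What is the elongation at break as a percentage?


Extension = 63 - 40 = 23 mm
Elongation = 23 / 40 x 100 = 57.5%


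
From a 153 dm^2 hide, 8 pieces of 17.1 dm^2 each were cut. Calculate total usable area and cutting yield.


Usable area = 136.8 dm^2
Yield = 89.4%

Total usable = 8 x 17.1 = 136.8 dm^2
Yield = 136.8 / 153 x 100 = 89.4%


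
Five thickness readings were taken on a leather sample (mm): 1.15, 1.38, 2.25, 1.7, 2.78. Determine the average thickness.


1.85 mm

Sum = 1.15 + 1.38 + 2.25 + 1.7 + 2.78 = 9.26
Average = 9.26 / 5 = 1.85 mm


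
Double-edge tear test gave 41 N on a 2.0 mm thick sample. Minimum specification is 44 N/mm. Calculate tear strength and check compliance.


Tear strength = 41 / 2.0 = 20.5 N/mm
Required minimum = 44 N/mm
Compliant: No


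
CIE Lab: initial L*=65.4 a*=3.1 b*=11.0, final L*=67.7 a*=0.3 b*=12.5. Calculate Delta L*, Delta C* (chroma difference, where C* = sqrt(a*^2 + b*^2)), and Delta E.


Delta L* = 2.3
Delta C* = 1.08
Delta E = 3.92

Delta L* = 67.7 - 65.4 = 2.3
C1* = sqrt((3.1)^2 + (11.0)^2) = 11.428
C2* = sqrt((0.3)^2 + (12.5)^2) = 12.504
Delta C* = 12.504 - 11.428 = 1.08
Delta E = sqrt((2.3)^2 + (-2.8)^2 + (1.5)^2) = 3.92


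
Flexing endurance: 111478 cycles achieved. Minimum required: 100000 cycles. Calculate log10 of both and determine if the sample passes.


Achieved: log10 = 5.05
Required: log10 = 5.00
Passes: Yes


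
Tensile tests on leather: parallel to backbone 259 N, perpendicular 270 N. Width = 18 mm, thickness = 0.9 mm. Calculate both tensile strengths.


Area = 18 x 0.9 = 16.2 mm^2
TS (parallel) = 259 / 16.2 = 15.99 N/mm^2
TS (perpendicular) = 270 / 16.2 = 16.67 N/mm^2


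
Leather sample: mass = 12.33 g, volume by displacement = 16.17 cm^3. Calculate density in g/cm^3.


0.763 g/cm^3


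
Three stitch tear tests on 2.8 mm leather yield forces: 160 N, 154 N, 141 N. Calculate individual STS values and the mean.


STS1 = 160 / 2.8 = 57.1 N/mm
STS2 = 154 / 2.8 = 55.0 N/mm
STS3 = 141 / 2.8 = 50.4 N/mm
Mean = (57.1 + 55.0 + 50.4) / 3 = 54.2 N/mm


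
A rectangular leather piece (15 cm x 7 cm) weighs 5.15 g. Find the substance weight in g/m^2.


490.5 g/m^2

Area = 15 x 7 = 105 cm^2
SW = 5.15 / 105 x 10000 = 490.5 g/m^2


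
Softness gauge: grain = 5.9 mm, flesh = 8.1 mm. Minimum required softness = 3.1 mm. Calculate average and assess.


Average = (5.9 + 8.1) / 2 = 7.00 mm
Minimum = 3.1 mm
Meets requirement: Yes


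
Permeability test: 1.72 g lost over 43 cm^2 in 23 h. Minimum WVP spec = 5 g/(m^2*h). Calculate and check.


WVP = 17.39 g/(m^2*h)
Meets specification: Yes


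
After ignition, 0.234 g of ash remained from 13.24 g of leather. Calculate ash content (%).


Ash% = 0.234 / 13.24 x 100
Ash% = 1.77%


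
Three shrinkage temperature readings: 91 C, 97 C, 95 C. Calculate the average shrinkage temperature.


Average = (91 + 97 + 95) / 3
Average = 283 / 3 = 94.3 C


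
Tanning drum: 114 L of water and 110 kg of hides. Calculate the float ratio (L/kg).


1.0


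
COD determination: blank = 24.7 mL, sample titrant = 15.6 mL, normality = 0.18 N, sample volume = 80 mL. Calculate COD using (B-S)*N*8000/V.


COD = (24.7 - 15.6) x 0.18 x 8000 / 80
COD = 9.1 x 0.18 x 8000 / 80
COD = 163.8 mg/L


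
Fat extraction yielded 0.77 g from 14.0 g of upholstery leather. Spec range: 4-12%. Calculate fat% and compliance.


Fat% = 0.77 / 14.0 x 100 = 5.5%
Spec range: 4-12%
Compliant: Yes


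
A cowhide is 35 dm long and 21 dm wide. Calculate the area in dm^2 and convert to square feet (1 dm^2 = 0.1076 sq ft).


735 dm^2
79.09 sq ft

Area = 35 x 21 = 735 dm^2
Conversion: 735 x 0.1076 = 79.09 sq ft


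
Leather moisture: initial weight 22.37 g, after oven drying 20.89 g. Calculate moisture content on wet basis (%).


Moisture = 22.37 - 20.89 = 1.48 g
MC = 1.48 / 22.37 x 100 = 6.6%


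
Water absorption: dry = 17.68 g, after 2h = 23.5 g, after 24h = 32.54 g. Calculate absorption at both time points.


2h absorption = 32.9%
24h absorption = 84.0%

WA (2h) = (23.5 - 17.68) / 17.68 x 100 = 32.9%
WA (24h) = (32.54 - 17.68) / 17.68 x 100 = 84.0%


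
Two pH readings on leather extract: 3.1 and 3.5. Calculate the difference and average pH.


Difference = 0.4
Average pH = 3.30

Difference = |3.1 - 3.5| = 0.4
Average = (3.1 + 3.5) / 2 = 3.30


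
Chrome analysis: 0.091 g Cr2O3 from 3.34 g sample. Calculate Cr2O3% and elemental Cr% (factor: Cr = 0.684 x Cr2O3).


Cr2O3 = 2.72%
Cr = 1.86%

Cr2O3% = 0.091 / 3.34 x 100 = 2.72%
Cr% = 2.72 x 0.684 = 1.86%


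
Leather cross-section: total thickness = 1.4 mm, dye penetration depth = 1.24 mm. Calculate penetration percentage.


Penetration% = 1.24 / 1.4 x 100
Penetration = 88.6%


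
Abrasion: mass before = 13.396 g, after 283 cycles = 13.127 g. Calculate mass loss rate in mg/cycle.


Mass loss = 13.396 - 13.127 = 0.269 g
Rate = 0.269 / 283 x 1000 = 0.951 mg/cycle


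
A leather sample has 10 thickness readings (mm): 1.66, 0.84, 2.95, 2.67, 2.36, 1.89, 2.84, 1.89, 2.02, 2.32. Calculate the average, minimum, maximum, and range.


Average = 2.14 mm
Min = 0.84 mm
Max = 2.95 mm
Range = 2.11 mm

Sum = 21.44
Average = 21.44 / 10 = 2.14 mm
Minimum = 0.84 mm
Maximum = 2.95 mm
Range = 2.95 - 0.84 = 2.11 mm


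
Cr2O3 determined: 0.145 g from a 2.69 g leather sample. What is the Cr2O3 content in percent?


Cr2O3% = 0.145 / 2.69 x 100
Cr2O3% = 5.39%


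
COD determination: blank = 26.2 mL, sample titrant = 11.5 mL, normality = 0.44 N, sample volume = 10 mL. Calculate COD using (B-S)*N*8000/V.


COD = (26.2 - 11.5) x 0.44 x 8000 / 10
COD = 14.7 x 0.44 x 8000 / 10
COD = 5174.4 mg/L


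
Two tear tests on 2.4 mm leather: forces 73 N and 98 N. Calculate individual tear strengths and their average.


Tear 1 = 30.4 N/mm
Tear 2 = 40.8 N/mm
Average = 35.6 N/mm

Tear 1 = 73 / 2.4 = 30.4 N/mm
Tear 2 = 98 / 2.4 = 40.8 N/mm
Average = (30.4 + 40.8) / 2 = 35.6 N/mm


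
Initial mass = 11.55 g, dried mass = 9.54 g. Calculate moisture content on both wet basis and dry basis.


Wet basis = 17.4%
Dry basis = 21.1%

Moisture lost = 11.55 - 9.54 = 2.01 g
Wet basis MC = 2.01 / 11.55 x 100 = 17.4%
Dry basis MC = 2.01 / 9.54 x 100 = 21.1%


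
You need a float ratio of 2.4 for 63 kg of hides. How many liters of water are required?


Water = hide weight x target ratio
Water = 63 x 2.4 = 151.2 L


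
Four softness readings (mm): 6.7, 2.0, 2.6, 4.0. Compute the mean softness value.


3.83 mm


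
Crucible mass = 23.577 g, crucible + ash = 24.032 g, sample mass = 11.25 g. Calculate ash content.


Ash mass = 0.455 g
Ash content = 4.04%


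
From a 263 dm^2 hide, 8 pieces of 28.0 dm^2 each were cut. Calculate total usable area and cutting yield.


Total usable = 8 x 28.0 = 224.0 dm^2
Yield = 224.0 / 263 x 100 = 85.2%


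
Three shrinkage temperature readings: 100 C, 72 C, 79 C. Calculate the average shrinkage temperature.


83.7 C


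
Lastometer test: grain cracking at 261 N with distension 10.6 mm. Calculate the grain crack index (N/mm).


Grain crack index = force / distension
Index = 261 / 10.6 = 24.6 N/mm


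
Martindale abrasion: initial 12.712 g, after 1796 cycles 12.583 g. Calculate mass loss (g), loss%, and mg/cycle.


Loss = 12.712 - 12.583 = 0.129 g
Loss% = 0.129 / 12.712 x 100 = 1.01%
Rate = 0.129 / 1796 x 1000 = 0.072 mg/cycle


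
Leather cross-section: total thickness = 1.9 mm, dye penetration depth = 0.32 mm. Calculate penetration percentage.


Penetration% = 0.32 / 1.9 x 100
Penetration = 16.8%


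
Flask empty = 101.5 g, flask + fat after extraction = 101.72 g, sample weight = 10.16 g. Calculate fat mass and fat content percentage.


Fat mass = 0.22 g
Fat content = 2.2%


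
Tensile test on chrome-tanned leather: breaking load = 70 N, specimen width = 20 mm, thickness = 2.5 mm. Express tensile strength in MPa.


Cross-section = 20 x 2.5 = 50.0 mm^2
TS = 70 / 50.0 = 1.40 MPa
(1 N/mm^2 = 1 MPa)


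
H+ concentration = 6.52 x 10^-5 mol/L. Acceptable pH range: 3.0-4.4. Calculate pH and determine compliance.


pH = -log10(6.52 x 10^-5) = 4.19
Range: 3.0 to 4.4
Compliant: Yes


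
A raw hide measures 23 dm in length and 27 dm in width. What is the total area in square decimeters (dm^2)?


621 dm^2

Area = length x width
Area = 23 x 27 = 621 dm^2


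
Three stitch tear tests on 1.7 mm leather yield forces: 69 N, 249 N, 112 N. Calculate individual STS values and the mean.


STS1 = 69 / 1.7 = 40.6 N/mm
STS2 = 249 / 1.7 = 146.5 N/mm
STS3 = 112 / 1.7 = 65.9 N/mm
Mean = (40.6 + 146.5 + 65.9) / 3 = 84.3 N/mm


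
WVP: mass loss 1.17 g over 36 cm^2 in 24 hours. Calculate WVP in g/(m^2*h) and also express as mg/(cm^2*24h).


WVP = 13.54 g/(m^2*h)
Daily rate = 32.50 mg/(cm^2*24h)

WVP = 1.17 / (36 x 24) x 10000 = 13.54 g/(m^2*h)
Mass loss in mg = 1.17 x 1000 = 1170 mg
Per cm^2 per 24h in mg: 1170 x 24 / (36 x 24) = 28080 / 864 = 32.50 mg/(cm^2*24h)


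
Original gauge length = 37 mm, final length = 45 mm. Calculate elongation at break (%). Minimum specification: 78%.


Elongation = 21.6%
Meets spec: No

Extension = 45 - 37 = 8 mm
Elongation = 8 / 37 x 100 = 21.6%
Minimum required: 78%
Meets specification: No


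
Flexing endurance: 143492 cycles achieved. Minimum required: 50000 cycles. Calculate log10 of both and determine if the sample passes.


log10(143492) = 5.16
log10(50000) = 4.70
Passes: Yes


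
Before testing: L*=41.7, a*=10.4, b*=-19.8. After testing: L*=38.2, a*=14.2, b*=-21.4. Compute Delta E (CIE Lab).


Delta E = 5.41


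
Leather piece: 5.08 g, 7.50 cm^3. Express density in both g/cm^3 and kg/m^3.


Density = 5.08 / 7.50 = 0.677 g/cm^3
Convert: 0.677 x 1000 = 677 kg/m^3


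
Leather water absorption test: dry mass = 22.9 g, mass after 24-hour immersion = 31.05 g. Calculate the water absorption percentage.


Water absorbed = 31.05 - 22.9 = 8.15 g
WA% = 8.15 / 22.9 x 100 = 35.6%


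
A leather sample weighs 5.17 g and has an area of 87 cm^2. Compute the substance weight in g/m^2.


Substance weight = mass / area x 10000
SW = 5.17 / 87 x 10000
SW = 594.3 g/m^2


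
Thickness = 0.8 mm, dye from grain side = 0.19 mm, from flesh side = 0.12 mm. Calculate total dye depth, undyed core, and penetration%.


Total dyed = 0.19 + 0.12 = 0.31 mm
Undyed core = 0.8 - 0.31 = 0.49 mm
Penetration = 0.31 / 0.8 x 100 = 38.8%


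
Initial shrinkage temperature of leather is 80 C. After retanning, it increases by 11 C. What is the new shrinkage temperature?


New Ts = 80 + 11 = 91 C


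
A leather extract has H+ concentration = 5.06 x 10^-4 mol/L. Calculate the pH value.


pH = -log10[H+]
pH = -log10(5.06 x 10^-4) = 3.30


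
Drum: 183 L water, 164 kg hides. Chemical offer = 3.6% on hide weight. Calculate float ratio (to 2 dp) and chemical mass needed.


Float ratio = 1.12
Chemical needed = 5.904 kg

Float ratio = 183 / 164 = 1.12
Chemical = 164 x 3.6 / 100 = 5.904 kg


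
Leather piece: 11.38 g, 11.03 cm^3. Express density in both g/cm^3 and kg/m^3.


Density = 11.38 / 11.03 = 1.032 g/cm^3
Convert: 1.032 x 1000 = 1032 kg/m^3


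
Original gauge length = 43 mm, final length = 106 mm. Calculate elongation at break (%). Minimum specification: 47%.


Extension = 106 - 43 = 63 mm
Elongation = 63 / 43 x 100 = 146.5%
Minimum required: 47%
Meets specification: Yes


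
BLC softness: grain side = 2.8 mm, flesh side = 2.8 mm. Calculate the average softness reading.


Average = (2.8 + 2.8) / 2
Average = 2.80 mm


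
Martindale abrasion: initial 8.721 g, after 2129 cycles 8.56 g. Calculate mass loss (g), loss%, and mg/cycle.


Mass loss = 0.161 g
Loss = 1.85%
Rate = 0.076 mg/cycle


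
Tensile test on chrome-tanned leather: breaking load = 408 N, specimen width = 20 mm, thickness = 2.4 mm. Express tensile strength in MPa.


8.50 MPa

Cross-section = 20 x 2.4 = 48.0 mm^2
TS = 408 / 48.0 = 8.50 MPa
(1 N/mm^2 = 1 MPa)


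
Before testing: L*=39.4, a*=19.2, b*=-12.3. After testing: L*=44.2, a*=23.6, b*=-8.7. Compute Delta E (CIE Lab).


Delta E = 7.44

dL = 44.2 - 39.4 = 4.8
da = 23.6 - 19.2 = 4.4
db = -8.7 - (-12.3) = 3.6
dE = sqrt((4.8)^2 + (4.4)^2 + (3.6)^2) = 7.44


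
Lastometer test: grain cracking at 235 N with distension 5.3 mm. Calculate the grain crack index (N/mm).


44.3 N/mm


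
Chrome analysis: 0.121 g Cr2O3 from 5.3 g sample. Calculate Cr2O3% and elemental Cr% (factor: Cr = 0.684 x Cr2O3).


Cr2O3% = 0.121 / 5.3 x 100 = 2.28%
Cr% = 2.28 x 0.684 = 1.56%


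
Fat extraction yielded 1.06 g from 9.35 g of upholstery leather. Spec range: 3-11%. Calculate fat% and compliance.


Fat% = 1.06 / 9.35 x 100 = 11.3%
Spec range: 3-11%
Compliant: No


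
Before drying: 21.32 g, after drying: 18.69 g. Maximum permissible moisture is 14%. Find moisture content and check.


Moisture content = 12.3%
Acceptable: Yes

MC = (21.32 - 18.69) / 21.32 x 100 = 12.3%
Maximum: 14%
Acceptable: Yes


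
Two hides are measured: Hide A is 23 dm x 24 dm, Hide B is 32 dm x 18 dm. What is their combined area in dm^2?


1128 dm^2

Hide A area = 23 x 24 = 552 dm^2
Hide B area = 32 x 18 = 576 dm^2
Total = 552 + 576 = 1128 dm^2


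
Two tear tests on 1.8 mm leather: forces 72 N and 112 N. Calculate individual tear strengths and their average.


Tear 1 = 40.0 N/mm
Tear 2 = 62.2 N/mm
Average = 51.1 N/mm

Tear 1 = 72 / 1.8 = 40.0 N/mm
Tear 2 = 112 / 1.8 = 62.2 N/mm
Average = (40.0 + 62.2) / 2 = 51.1 N/mm


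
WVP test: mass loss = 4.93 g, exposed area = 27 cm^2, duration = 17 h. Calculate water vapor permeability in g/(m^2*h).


WVP = mass_loss / (area x time) x 10000
WVP = 4.93 / (27 x 17) x 10000
WVP = 4.93 / 459 x 10000 = 107.41 g/(m^2*h)


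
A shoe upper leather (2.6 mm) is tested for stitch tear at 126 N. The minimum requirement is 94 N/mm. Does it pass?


STS = 126 / 2.6 = 48.5 N/mm
Minimum required: 94 N/mm
Passes: No


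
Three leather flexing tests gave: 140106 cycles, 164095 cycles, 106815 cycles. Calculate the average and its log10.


Average = (140106 + 164095 + 106815) / 3 = 137005 cycles
log10(137005) = 5.14


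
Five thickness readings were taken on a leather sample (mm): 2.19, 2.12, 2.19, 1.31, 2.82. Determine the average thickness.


Sum = 2.19 + 2.12 + 2.19 + 1.31 + 2.82 = 10.63
Average = 10.63 / 5 = 2.13 mm


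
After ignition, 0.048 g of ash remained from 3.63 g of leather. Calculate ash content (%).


1.32%

Ash% = 0.048 / 3.63 x 100
Ash% = 1.32%


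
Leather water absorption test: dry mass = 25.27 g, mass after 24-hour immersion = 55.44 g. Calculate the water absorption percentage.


119.4%


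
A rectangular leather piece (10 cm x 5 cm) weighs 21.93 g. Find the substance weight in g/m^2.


4386.0 g/m^2

Area = 10 x 5 = 50 cm^2
SW = 21.93 / 50 x 10000 = 4386.0 g/m^2


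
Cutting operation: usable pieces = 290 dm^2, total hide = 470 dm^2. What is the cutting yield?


61.7%

Yield = usable / total x 100
Yield = 290 / 470 x 100 = 61.7%


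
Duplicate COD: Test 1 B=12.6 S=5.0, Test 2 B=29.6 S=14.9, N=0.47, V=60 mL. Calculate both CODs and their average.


COD1 = 476.3 mg/L
COD2 = 921.2 mg/L
Average = 698.8 mg/L


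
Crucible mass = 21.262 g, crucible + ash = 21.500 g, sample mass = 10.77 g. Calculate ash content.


Ash mass = 21.500 - 21.262 = 0.238 g
Ash% = 0.238 / 10.77 x 100 = 2.21%


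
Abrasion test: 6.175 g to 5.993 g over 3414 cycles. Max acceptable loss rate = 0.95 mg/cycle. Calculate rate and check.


Loss = 6.175 - 5.993 = 0.182 g
Rate = 0.182 g / 3414 cycles x 1000 = 0.053 mg/cycle
Max = 0.95 mg/cycle
Passes: Yes


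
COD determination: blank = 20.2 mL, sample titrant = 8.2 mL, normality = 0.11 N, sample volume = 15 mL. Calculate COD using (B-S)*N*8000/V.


704.0 mg/L

COD = (20.2 - 8.2) x 0.11 x 8000 / 15
COD = 12.0 x 0.11 x 8000 / 15
COD = 704.0 mg/L


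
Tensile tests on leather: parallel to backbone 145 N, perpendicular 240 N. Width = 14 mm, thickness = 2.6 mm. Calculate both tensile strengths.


Parallel = 3.98 N/mm^2
Perpendicular = 6.59 N/mm^2

Area = 14 x 2.6 = 36.4 mm^2
TS (parallel) = 145 / 36.4 = 3.98 N/mm^2
TS (perpendicular) = 240 / 36.4 = 6.59 N/mm^2


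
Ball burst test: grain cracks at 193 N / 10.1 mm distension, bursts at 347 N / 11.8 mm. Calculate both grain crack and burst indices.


Crack index = 19.1 N/mm
Burst index = 29.4 N/mm

Crack index = 193 / 10.1 = 19.1 N/mm
Burst index = 347 / 11.8 = 29.4 N/mm


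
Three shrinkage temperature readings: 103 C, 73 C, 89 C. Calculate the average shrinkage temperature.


88.3 C


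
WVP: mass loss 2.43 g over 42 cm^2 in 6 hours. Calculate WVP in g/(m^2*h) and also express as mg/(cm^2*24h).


WVP = 96.43 g/(m^2*h)
Daily rate = 231.43 mg/(cm^2*24h)

WVP = 2.43 / (42 x 6) x 10000 = 96.43 g/(m^2*h)
Mass loss in mg = 2.43 x 1000 = 2430 mg
Per cm^2 per 24h in mg: 2430 x 24 / (42 x 6) = 58320 / 252 = 231.43 mg/(cm^2*24h)


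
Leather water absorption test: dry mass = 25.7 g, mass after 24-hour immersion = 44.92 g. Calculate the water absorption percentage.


Water absorbed = 44.92 - 25.7 = 19.22 g
WA% = 19.22 / 25.7 x 100 = 74.8%


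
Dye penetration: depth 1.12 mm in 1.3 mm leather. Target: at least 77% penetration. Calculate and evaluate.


Penetration = 1.12 / 1.3 x 100 = 86.2%
Target: 77%
Meets target: Yes


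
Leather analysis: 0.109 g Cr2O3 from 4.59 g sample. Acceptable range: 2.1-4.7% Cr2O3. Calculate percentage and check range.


Cr2O3% = 0.109 / 4.59 x 100 = 2.37%
Acceptable range: 2.1 to 4.7%
Within range: Yes


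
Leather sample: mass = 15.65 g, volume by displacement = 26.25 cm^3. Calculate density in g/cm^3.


Density = mass / volume
Density = 15.65 / 26.25 = 0.596 g/cm^3


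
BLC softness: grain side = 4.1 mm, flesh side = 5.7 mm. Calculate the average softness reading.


Average = (4.1 + 5.7) / 2
Average = 4.90 mm


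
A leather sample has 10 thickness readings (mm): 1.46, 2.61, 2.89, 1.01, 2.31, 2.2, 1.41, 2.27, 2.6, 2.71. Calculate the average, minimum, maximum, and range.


Average = 2.15 mm
Min = 1.01 mm
Max = 2.89 mm
Range = 1.88 mm

Sum = 21.47
Average = 21.47 / 10 = 2.15 mm
Minimum = 1.01 mm
Maximum = 2.89 mm
Range = 2.89 - 1.01 = 1.88 mm


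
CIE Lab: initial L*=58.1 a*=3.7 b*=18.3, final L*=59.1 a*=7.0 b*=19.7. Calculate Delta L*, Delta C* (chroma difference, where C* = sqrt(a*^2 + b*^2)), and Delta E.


Delta L* = 59.1 - 58.1 = 1.0
C1* = sqrt((3.7)^2 + (18.3)^2) = 18.670
C2* = sqrt((7.0)^2 + (19.7)^2) = 20.907
Delta C* = 20.907 - 18.670 = 2.24
Delta E = sqrt((1.0)^2 + (3.3)^2 + (1.4)^2) = 3.72


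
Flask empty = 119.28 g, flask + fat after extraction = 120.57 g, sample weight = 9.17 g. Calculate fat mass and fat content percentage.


Fat mass = 120.57 - 119.28 = 1.29 g
Fat% = 1.29 / 9.17 x 100 = 14.1%


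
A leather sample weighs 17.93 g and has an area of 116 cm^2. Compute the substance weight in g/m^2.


Substance weight = mass / area x 10000
SW = 17.93 / 116 x 10000
SW = 1545.7 g/m^2


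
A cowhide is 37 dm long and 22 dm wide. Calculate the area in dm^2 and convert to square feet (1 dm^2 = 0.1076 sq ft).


Area = 37 x 22 = 814 dm^2
Conversion: 814 x 0.1076 = 87.59 sq ft


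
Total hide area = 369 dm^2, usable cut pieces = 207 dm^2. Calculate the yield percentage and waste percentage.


Yield = 56.1%
Waste = 43.9%


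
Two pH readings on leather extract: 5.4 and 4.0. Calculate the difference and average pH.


Difference = 1.4
Average pH = 4.70

Difference = |5.4 - 4.0| = 1.4
Average = (5.4 + 4.0) / 2 = 4.70


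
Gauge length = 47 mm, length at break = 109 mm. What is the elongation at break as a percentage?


131.9%


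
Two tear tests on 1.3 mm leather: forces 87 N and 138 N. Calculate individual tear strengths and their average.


Tear 1 = 87 / 1.3 = 66.9 N/mm
Tear 2 = 138 / 1.3 = 106.2 N/mm
Average = (66.9 + 106.2) / 2 = 86.6 N/mm


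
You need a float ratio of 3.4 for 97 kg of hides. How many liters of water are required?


Water = hide weight x target ratio
Water = 97 x 3.4 = 329.8 L


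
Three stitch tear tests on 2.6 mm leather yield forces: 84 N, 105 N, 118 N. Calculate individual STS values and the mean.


STS1 = 32.3 N/mm
STS2 = 40.4 N/mm
STS3 = 45.4 N/mm
Mean = 39.4 N/mm

STS1 = 84 / 2.6 = 32.3 N/mm
STS2 = 105 / 2.6 = 40.4 N/mm
STS3 = 118 / 2.6 = 45.4 N/mm
Mean = (32.3 + 40.4 + 45.4) / 3 = 39.4 N/mm


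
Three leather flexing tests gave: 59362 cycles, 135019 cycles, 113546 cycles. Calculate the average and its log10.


Average = (59362 + 135019 + 113546) / 3 = 102642 cycles
log10(102642) = 5.01


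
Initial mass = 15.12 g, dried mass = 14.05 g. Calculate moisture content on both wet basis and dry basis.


Moisture lost = 15.12 - 14.05 = 1.07 g
Wet basis MC = 1.07 / 15.12 x 100 = 7.1%
Dry basis MC = 1.07 / 14.05 x 100 = 7.6%


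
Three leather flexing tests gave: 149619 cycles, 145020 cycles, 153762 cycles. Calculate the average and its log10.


Average = (149619 + 145020 + 153762) / 3 = 149467 cycles
log10(149467) = 5.17


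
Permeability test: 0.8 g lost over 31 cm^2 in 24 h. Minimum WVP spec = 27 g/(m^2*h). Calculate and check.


WVP = 0.8 / (31 x 24) x 10000 = 10.75 g/(m^2*h)
Minimum: 27 g/(m^2*h)
Meets spec: No


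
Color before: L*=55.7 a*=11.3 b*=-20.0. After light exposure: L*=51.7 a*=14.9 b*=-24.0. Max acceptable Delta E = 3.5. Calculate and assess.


Delta E = 6.71
Passes: No


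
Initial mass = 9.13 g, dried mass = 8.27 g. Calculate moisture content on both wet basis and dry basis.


Wet basis = 9.4%
Dry basis = 10.4%

Moisture lost = 9.13 - 8.27 = 0.86 g
Wet basis MC = 0.86 / 9.13 x 100 = 9.4%
Dry basis MC = 0.86 / 8.27 x 100 = 10.4%


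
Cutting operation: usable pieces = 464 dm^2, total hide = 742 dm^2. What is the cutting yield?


Yield = usable / total x 100
Yield = 464 / 742 x 100 = 62.5%


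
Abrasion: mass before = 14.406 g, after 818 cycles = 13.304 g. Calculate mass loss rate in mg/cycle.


1.347 mg/cycle


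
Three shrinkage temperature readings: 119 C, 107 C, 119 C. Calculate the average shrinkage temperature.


115.0 C


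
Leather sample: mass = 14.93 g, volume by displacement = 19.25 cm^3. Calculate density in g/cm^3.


0.776 g/cm^3

Density = mass / volume
Density = 14.93 / 19.25 = 0.776 g/cm^3


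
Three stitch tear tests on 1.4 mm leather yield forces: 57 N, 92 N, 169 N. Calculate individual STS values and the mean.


STS1 = 40.7 N/mm
STS2 = 65.7 N/mm
STS3 = 120.7 N/mm
Mean = 75.7 N/mm


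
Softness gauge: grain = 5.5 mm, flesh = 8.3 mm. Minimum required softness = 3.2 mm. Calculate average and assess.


Average softness = 6.90 mm
Meets requirement: Yes


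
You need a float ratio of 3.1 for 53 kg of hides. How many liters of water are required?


164.3 L


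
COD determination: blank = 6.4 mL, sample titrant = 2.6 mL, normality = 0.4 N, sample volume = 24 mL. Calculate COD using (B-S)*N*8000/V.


COD = (6.4 - 2.6) x 0.4 x 8000 / 24
COD = 3.8 x 0.4 x 8000 / 24
COD = 506.7 mg/L


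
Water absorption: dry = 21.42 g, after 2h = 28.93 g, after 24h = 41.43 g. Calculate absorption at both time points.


WA (2h) = (28.93 - 21.42) / 21.42 x 100 = 35.1%
WA (24h) = (41.43 - 21.42) / 21.42 x 100 = 93.4%


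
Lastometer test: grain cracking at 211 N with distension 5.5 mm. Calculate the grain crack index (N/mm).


Grain crack index = force / distension
Index = 211 / 5.5 = 38.4 N/mm


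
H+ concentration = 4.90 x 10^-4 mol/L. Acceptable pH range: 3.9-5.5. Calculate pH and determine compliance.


pH = 3.31
Compliant: No

pH = -log10(4.90 x 10^-4) = 3.31
Range: 3.9 to 5.5
Compliant: No


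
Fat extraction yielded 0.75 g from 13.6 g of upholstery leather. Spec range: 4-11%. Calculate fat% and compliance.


Fat content = 5.5%
Compliant: Yes

Fat% = 0.75 / 13.6 x 100 = 5.5%
Spec range: 4-11%
Compliant: Yes


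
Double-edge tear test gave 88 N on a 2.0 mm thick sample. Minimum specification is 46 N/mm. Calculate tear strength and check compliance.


Tear strength = 44.0 N/mm
Compliant: No

Tear strength = 88 / 2.0 = 44.0 N/mm
Required minimum = 46 N/mm
Compliant: No


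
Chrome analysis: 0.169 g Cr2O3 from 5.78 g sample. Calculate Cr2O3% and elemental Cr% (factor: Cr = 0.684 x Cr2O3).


Cr2O3 = 2.92%
Cr = 2.00%


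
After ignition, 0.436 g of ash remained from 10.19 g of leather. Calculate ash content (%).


4.28%

Ash% = 0.436 / 10.19 x 100
Ash% = 4.28%


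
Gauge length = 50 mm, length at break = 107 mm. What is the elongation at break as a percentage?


Extension = 107 - 50 = 57 mm
Elongation = 57 / 50 x 100 = 114.0%


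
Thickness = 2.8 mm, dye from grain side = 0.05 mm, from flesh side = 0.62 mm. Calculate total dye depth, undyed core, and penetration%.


Total dyed = 0.67 mm
Undyed core = 2.13 mm
Penetration = 23.9%


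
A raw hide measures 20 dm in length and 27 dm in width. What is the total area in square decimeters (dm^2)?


540 dm^2


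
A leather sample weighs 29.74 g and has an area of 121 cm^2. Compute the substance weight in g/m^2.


Substance weight = mass / area x 10000
SW = 29.74 / 121 x 10000
SW = 2457.9 g/m^2


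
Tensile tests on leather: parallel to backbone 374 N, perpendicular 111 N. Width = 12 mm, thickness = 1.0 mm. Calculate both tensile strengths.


Parallel = 31.17 N/mm^2
Perpendicular = 9.25 N/mm^2

Area = 12 x 1.0 = 12.0 mm^2
TS (parallel) = 374 / 12.0 = 31.17 N/mm^2
TS (perpendicular) = 111 / 12.0 = 9.25 N/mm^2


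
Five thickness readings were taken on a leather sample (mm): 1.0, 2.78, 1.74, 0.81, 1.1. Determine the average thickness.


Sum = 1.0 + 2.78 + 1.74 + 0.81 + 1.1 = 7.43
Average = 7.43 / 5 = 1.49 mm


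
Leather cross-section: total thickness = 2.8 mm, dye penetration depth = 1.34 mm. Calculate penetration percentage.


47.9%


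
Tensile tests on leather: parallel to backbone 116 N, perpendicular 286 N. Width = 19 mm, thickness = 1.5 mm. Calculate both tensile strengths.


Parallel = 4.07 N/mm^2
Perpendicular = 10.04 N/mm^2

Area = 19 x 1.5 = 28.5 mm^2
TS (parallel) = 116 / 28.5 = 4.07 N/mm^2
TS (perpendicular) = 286 / 28.5 = 10.04 N/mm^2


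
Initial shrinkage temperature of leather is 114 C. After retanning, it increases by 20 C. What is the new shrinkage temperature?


134 C

New Ts = 114 + 20 = 134 C


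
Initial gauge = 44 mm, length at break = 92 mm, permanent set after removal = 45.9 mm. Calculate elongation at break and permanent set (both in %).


Elongation at break = 109.1%
Permanent set = 4.3%

Elongation at break = (92 - 44) / 44 x 100 = 109.1%
Permanent set = (45.9 - 44) / 44 x 100 = 4.3%


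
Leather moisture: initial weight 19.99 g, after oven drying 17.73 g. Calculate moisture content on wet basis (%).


Moisture = 19.99 - 17.73 = 2.26 g
MC = 2.26 / 19.99 x 100 = 11.3%


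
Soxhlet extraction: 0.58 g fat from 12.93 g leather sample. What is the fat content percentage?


Fat content = 0.58 / 12.93 x 100
Fat = 4.5%
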